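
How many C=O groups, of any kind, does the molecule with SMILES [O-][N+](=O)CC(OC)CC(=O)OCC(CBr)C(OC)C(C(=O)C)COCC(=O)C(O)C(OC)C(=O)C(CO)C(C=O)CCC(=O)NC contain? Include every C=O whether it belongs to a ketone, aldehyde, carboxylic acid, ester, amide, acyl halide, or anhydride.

CH2COOCH2: ester, 1 C=O (running total 1).
CH(COCH3): ketone, 1 C=O (running total 2).
CO: ketone, 1 C=O (running total 3).
CO: ketone, 1 C=O (running total 4).
CH(CHO): aldehyde, 1 C=O (running total 5).
CONHCH3: amide, 1 C=O (running total 6).

6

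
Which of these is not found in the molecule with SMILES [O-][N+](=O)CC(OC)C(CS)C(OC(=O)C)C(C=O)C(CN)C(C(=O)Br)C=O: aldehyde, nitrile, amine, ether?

aldehyde: present (CH(CHO) — pendant –CHO: carbonyl C bonded to C and H → aldehyde).
ether: present (CH(OCH3) — pendant –OCH3: C–O–C with sp³ C, no adjacent C=O → ether).
amine: present (CH(CH2NH2) — pendant –CH2NH2: N on sp³ C, no adjacent C=O → amine).
nitrile: no segment matches this pattern.

nitrile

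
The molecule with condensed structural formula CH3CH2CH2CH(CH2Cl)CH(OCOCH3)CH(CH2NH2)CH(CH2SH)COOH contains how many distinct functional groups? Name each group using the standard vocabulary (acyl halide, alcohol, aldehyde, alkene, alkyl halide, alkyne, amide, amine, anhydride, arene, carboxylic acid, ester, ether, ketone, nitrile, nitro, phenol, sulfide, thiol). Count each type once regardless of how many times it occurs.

5

Taking each segment in turn:
  CH(CH2Cl): pendant –CH2X: halogen on sp³ carbon → alkyl halide.
  CH(OCOCH3): pendant –OC(=O)CH3: an acyloxy group → ester.
  CH(CH2NH2): pendant –CH2NH2: N on sp³ C, no adjacent C=O → amine.
  CH(CH2SH): pendant –CH2SH → thiol.
  COOH: –COOH: carbonyl C bonded to –OH and C → carboxylic acid (the –OH is not a separate alcohol).
Distinct types present: alkyl halide, amine, carboxylic acid, ester, thiol.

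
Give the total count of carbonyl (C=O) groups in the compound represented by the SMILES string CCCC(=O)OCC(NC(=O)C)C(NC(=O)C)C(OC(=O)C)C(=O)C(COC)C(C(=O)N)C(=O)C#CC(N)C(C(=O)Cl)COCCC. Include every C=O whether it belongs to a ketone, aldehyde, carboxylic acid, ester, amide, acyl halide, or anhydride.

CH2COOCH2: ester, 1 C=O (running total 1).
CH(NHCOCH3): amide, 1 C=O (running total 2).
CH(NHCOCH3): amide, 1 C=O (running total 3).
CH(OCOCH3): ester, 1 C=O (running total 4).
CO: ketone, 1 C=O (running total 5).
CH(CONH2): amide, 1 C=O (running total 6).
CO: ketone, 1 C=O (running total 7).
CH(COCl): acyl halide, 1 C=O (running total 8).

8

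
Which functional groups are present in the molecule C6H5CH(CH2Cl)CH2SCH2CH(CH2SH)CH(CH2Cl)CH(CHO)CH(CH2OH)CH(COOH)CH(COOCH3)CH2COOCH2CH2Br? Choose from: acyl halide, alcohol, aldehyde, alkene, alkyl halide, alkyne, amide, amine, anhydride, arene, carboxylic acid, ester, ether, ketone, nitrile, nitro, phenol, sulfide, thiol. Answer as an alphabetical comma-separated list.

C6H5– phenyl ring → arene.
pendant –CH2X: halogen on sp³ carbon → alkyl halide.
C–S–C linkage → sulfide (thioether).
pendant –CH2SH → thiol.
pendant –CH2X: halogen on sp³ carbon → alkyl halide.
pendant –CHO: carbonyl C bonded to C and H → aldehyde.
pendant –CH2OH on an sp³ backbone C → alcohol.
pendant –COOH: carbonyl C bonded to C and –OH → carboxylic acid.
pendant –COOCH3: carbonyl C bonded to C and –OCH3 → ester.
–C(=O)–O–C with C on the carbonyl side → ester.
halogen on an sp³ carbon → alkyl halide.

alcohol, aldehyde, alkyl halide, arene, carboxylic acid, ester, sulfide, thiol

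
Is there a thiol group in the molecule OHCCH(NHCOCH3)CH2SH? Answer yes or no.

yes

terminal –CHO: carbonyl C bonded to H and C → aldehyde.
pendant –NHC(=O)CH3: N bonded to a carbonyl → amide (not amine).
–SH on an sp³ carbon → thiol.
The CH2SH segment supplies the thiol: –SH on an sp³ carbon → thiol.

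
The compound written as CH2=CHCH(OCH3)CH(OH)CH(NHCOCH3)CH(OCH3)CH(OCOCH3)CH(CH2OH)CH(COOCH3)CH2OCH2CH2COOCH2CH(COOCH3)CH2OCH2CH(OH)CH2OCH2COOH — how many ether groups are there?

C=C double bond → alkene.
pendant –OCH3: C–O–C with sp³ C, no adjacent C=O → ether.
–OH on an sp³ carbon → alcohol (secondary).
pendant –NHC(=O)CH3: N bonded to a carbonyl → amide (not amine).
pendant –OCH3: C–O–C with sp³ C, no adjacent C=O → ether.
pendant –OC(=O)CH3: an acyloxy group → ester.
pendant –CH2OH on an sp³ backbone C → alcohol.
pendant –COOCH3: carbonyl C bonded to C and –OCH3 → ester.
C–O–C with sp³ carbons on both sides and no adjacent C=O → ether.
–C(=O)–O–C with C on the carbonyl side → ester.
pendant –COOCH3: carbonyl C bonded to C and –OCH3 → ester.
C–O–C with sp³ carbons on both sides and no adjacent C=O → ether.
–OH on an sp³ carbon → alcohol (secondary).
C–O–C with sp³ carbons on both sides and no adjacent C=O → ether.
–COOH: carbonyl C bonded to –OH and C → carboxylic acid (the –OH is not a separate alcohol).
Ether appears at: CH(OCH3), CH(OCH3), CH2OCH2, CH2OCH2, CH2OCH2 → 5.

5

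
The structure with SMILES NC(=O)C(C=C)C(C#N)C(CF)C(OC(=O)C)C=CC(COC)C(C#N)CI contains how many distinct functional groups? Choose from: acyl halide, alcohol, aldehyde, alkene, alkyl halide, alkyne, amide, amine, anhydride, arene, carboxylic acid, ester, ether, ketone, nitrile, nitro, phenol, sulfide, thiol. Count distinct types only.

Taking each segment in turn:
  H2NCO: –C(=O)NH2: carbonyl C bonded to C and to N → amide (the N is not a separate amine).
  CH(CH=CH2): pendant –CH=CH2: C=C double bond → alkene.
  CH(CN): pendant –C≡N: nitrile.
  CH(CH2F): pendant –CH2X: halogen on sp³ carbon → alkyl halide.
  CH(OCOCH3): pendant –OC(=O)CH3: an acyloxy group → ester.
  CH=CH: C=C double bond → alkene.
  CH(CH2OCH3): pendant –CH2OCH3: C–O–C linkage → ether.
  CH(CN): pendant –C≡N: nitrile.
  CH2I: halogen on an sp³ carbon → alkyl halide.
Distinct types present: alkene, alkyl halide, amide, ester, ether, nitrile.

6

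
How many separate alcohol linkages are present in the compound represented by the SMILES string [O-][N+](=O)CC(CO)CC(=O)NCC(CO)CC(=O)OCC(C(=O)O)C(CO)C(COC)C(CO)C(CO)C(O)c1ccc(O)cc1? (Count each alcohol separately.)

6

Taking each segment in turn:
  O2NCH2: –NO2 on carbon → nitro group.
  CH(CH2OH): pendant –CH2OH on an sp³ backbone C → alcohol.
  CH2CONHCH2: –C(=O)–N– linkage → amide (the N is not an amine).
  CH(CH2OH): pendant –CH2OH on an sp³ backbone C → alcohol.
  CH2COOCH2: –C(=O)–O–C with C on the carbonyl side → ester.
  CH(COOH): pendant –COOH: carbonyl C bonded to C and –OH → carboxylic acid.
  CH(CH2OH): pendant –CH2OH on an sp³ backbone C → alcohol.
  CH(CH2OCH3): pendant –CH2OCH3: C–O–C linkage → ether.
  CH(CH2OH): pendant –CH2OH on an sp³ backbone C → alcohol.
  CH(CH2OH): pendant –CH2OH on an sp³ backbone C → alcohol.
  CH(OH): –OH on an sp³ carbon → alcohol (secondary).
  C6H4OH: –OH attached directly to an aromatic ring → phenol (not alcohol); the ring itself is an arene.
Alcohol appears at: CH(CH2OH), CH(CH2OH), CH(CH2OH), CH(CH2OH), CH(CH2OH), CH(OH) → 6.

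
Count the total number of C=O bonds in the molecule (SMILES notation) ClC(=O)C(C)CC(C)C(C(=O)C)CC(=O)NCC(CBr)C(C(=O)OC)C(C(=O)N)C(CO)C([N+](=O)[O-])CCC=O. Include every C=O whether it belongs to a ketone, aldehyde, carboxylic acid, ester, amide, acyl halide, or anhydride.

6

ClCO: acyl halide, 1 C=O (running total 1).
CH(COCH3): ketone, 1 C=O (running total 2).
CH2CONHCH2: amide, 1 C=O (running total 3).
CH(COOCH3): ester, 1 C=O (running total 4).
CH(CONH2): amide, 1 C=O (running total 5).
CHO: aldehyde, 1 C=O (running total 6).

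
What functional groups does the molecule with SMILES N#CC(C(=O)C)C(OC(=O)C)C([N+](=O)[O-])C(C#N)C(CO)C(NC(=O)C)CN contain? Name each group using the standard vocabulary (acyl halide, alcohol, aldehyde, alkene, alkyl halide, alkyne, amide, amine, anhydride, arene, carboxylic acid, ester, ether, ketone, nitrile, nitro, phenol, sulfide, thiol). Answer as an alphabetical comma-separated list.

alcohol, amide, amine, ester, ketone, nitrile, nitro

Reading the structure from left to right:
  N≡C: N≡C–: carbon triple-bonded to nitrogen → nitrile.
  CH(COCH3): pendant –COCH3: carbonyl C bonded to two carbons → ketone.
  CH(OCOCH3): pendant –OC(=O)CH3: an acyloxy group → ester.
  CH(NO2): –NO2 on an sp³ carbon → nitro (the N=O is not a carbonyl).
  CH(CN): pendant –C≡N: nitrile.
  CH(CH2OH): pendant –CH2OH on an sp³ backbone C → alcohol.
  CH(NHCOCH3): pendant –NHC(=O)CH3: N bonded to a carbonyl → amide (not amine).
  CH2NH2: –NH2 on an sp³ carbon with no adjacent C=O → amine.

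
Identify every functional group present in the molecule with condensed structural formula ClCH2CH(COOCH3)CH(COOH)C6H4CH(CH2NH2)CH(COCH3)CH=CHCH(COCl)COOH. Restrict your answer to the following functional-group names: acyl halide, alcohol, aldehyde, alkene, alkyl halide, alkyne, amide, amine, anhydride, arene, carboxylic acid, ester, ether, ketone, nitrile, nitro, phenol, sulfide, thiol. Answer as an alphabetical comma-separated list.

acyl halide, alkene, alkyl halide, amine, arene, carboxylic acid, ester, ketone

halogen on an sp³ carbon → alkyl halide.
pendant –COOCH3: carbonyl C bonded to C and –OCH3 → ester.
pendant –COOH: carbonyl C bonded to C and –OH → carboxylic acid.
para-disubstituted benzene ring → arene.
pendant –CH2NH2: N on sp³ C, no adjacent C=O → amine.
pendant –COCH3: carbonyl C bonded to two carbons → ketone.
C=C double bond → alkene.
pendant –C(=O)X: carbonyl C bonded to C and halogen → acyl halide.
–COOH: carbonyl C bonded to –OH and C → carboxylic acid (the –OH is not a separate alcohol).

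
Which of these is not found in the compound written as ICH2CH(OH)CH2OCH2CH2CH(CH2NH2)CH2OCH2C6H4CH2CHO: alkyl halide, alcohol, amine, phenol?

alcohol: present (CH(OH) — –OH on an sp³ carbon → alcohol (secondary)).
amine: present (CH(CH2NH2) — pendant –CH2NH2: N on sp³ C, no adjacent C=O → amine).
alkyl halide: present (ICH2 — halogen on an sp³ carbon → alkyl halide).
phenol: absent. In CH(OH), the –OH is on an sp³ carbon, not on an aromatic ring, so it is an alcohol.

phenol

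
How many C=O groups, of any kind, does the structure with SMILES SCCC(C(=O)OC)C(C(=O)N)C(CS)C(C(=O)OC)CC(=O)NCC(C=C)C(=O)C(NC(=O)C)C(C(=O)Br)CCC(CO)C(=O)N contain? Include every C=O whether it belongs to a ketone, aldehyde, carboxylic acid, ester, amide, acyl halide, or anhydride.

8

CH(COOCH3): ester, 1 C=O (running total 1).
CH(CONH2): amide, 1 C=O (running total 2).
CH(COOCH3): ester, 1 C=O (running total 3).
CH2CONHCH2: amide, 1 C=O (running total 4).
CO: ketone, 1 C=O (running total 5).
CH(NHCOCH3): amide, 1 C=O (running total 6).
CH(COBr): acyl halide, 1 C=O (running total 7).
CONH2: amide, 1 C=O (running total 8).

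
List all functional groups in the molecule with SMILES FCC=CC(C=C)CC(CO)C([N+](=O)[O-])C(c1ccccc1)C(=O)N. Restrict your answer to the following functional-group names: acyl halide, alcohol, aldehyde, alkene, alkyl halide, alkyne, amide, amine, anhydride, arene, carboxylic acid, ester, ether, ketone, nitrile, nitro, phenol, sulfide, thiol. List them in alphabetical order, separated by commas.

halogen on an sp³ carbon → alkyl halide.
C=C double bond → alkene.
pendant –CH=CH2: C=C double bond → alkene.
pendant –CH2OH on an sp³ backbone C → alcohol.
–NO2 on an sp³ carbon → nitro (the N=O is not a carbonyl).
pendant –C6H5: benzene ring → arene.
–C(=O)NH2: carbonyl C bonded to C and to N → amide (the N is not a separate amine).

alcohol, alkene, alkyl halide, amide, arene, nitro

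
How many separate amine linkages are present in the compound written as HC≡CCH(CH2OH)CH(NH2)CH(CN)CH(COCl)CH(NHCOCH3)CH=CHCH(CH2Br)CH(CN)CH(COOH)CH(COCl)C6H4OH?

1

Reading the structure from left to right:
  HC≡C: C≡C triple bond → alkyne.
  CH(CH2OH): pendant –CH2OH on an sp³ backbone C → alcohol.
  CH(NH2): –NH2 on an sp³ carbon with no adjacent C=O → amine.
  CH(CN): pendant –C≡N: nitrile.
  CH(COCl): pendant –C(=O)X: carbonyl C bonded to C and halogen → acyl halide.
  CH(NHCOCH3): pendant –NHC(=O)CH3: N bonded to a carbonyl → amide (not amine).
  CH=CH: C=C double bond → alkene.
  CH(CH2Br): pendant –CH2X: halogen on sp³ carbon → alkyl halide.
  CH(CN): pendant –C≡N: nitrile.
  CH(COOH): pendant –COOH: carbonyl C bonded to C and –OH → carboxylic acid.
  CH(COCl): pendant –C(=O)X: carbonyl C bonded to C and halogen → acyl halide.
  C6H4OH: –OH attached directly to an aromatic ring → phenol (not alcohol); the ring itself is an arene.
Amine appears at: CH(NH2) → 1.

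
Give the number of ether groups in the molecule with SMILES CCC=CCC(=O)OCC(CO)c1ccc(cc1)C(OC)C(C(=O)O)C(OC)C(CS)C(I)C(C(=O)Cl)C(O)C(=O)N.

Working along the chain:
  CH=CH: C=C double bond → alkene.
  CH2COOCH2: –C(=O)–O–C with C on the carbonyl side → ester.
  CH(CH2OH): pendant –CH2OH on an sp³ backbone C → alcohol.
  C6H4: para-disubstituted benzene ring → arene.
  CH(OCH3): pendant –OCH3: C–O–C with sp³ C, no adjacent C=O → ether.
  CH(COOH): pendant –COOH: carbonyl C bonded to C and –OH → carboxylic acid.
  CH(OCH3): pendant –OCH3: C–O–C with sp³ C, no adjacent C=O → ether.
  CH(CH2SH): pendant –CH2SH → thiol.
  CH(I): halogen on an sp³ carbon → alkyl halide.
  CH(COCl): pendant –C(=O)X: carbonyl C bonded to C and halogen → acyl halide.
  CH(OH): –OH on an sp³ carbon → alcohol (secondary).
  CONH2: –C(=O)NH2: carbonyl C bonded to C and to N → amide (the N is not a separate amine).
Ether appears at: CH(OCH3), CH(OCH3) → 2.

2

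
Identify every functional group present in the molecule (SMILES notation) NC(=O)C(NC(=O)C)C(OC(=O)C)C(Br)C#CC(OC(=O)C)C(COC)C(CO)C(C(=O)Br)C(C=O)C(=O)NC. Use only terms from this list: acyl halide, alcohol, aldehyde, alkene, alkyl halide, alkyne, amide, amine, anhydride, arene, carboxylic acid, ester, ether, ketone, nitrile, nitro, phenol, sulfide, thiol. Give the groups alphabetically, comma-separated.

Working along the chain:
  H2NCO: –C(=O)NH2: carbonyl C bonded to C and to N → amide (the N is not a separate amine).
  CH(NHCOCH3): pendant –NHC(=O)CH3: N bonded to a carbonyl → amide (not amine).
  CH(OCOCH3): pendant –OC(=O)CH3: an acyloxy group → ester.
  CH(Br): halogen on an sp³ carbon → alkyl halide.
  C≡C: C≡C triple bond → alkyne.
  CH(OCOCH3): pendant –OC(=O)CH3: an acyloxy group → ester.
  CH(CH2OCH3): pendant –CH2OCH3: C–O–C linkage → ether.
  CH(CH2OH): pendant –CH2OH on an sp³ backbone C → alcohol.
  CH(COBr): pendant –C(=O)X: carbonyl C bonded to C and halogen → acyl halide.
  CH(CHO): pendant –CHO: carbonyl C bonded to C and H → aldehyde.
  CONHCH3: –C(=O)NHCH3: carbonyl C bonded to C and to N → amide (the N is not an amine).

acyl halide, alcohol, aldehyde, alkyl halide, alkyne, amide, ester, ether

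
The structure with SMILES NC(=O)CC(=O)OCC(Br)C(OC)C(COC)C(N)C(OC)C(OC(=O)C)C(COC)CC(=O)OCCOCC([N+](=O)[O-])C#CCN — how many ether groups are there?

Working along the chain:
  H2NCO: –C(=O)NH2: carbonyl C bonded to C and to N → amide (the N is not a separate amine).
  CH2COOCH2: –C(=O)–O–C with C on the carbonyl side → ester.
  CH(Br): halogen on an sp³ carbon → alkyl halide.
  CH(OCH3): pendant –OCH3: C–O–C with sp³ C, no adjacent C=O → ether.
  CH(CH2OCH3): pendant –CH2OCH3: C–O–C linkage → ether.
  CH(NH2): –NH2 on an sp³ carbon with no adjacent C=O → amine.
  CH(OCH3): pendant –OCH3: C–O–C with sp³ C, no adjacent C=O → ether.
  CH(OCOCH3): pendant –OC(=O)CH3: an acyloxy group → ester.
  CH(CH2OCH3): pendant –CH2OCH3: C–O–C linkage → ether.
  CH2COOCH2: –C(=O)–O–C with C on the carbonyl side → ester.
  CH2OCH2: C–O–C with sp³ carbons on both sides and no adjacent C=O → ether.
  CH(NO2): –NO2 on an sp³ carbon → nitro (the N=O is not a carbonyl).
  C≡C: C≡C triple bond → alkyne.
  CH2NH2: –NH2 on an sp³ carbon with no adjacent C=O → amine.
Ether appears at: CH(OCH3), CH(CH2OCH3), CH(OCH3), CH(CH2OCH3), CH2OCH2 → 5.

5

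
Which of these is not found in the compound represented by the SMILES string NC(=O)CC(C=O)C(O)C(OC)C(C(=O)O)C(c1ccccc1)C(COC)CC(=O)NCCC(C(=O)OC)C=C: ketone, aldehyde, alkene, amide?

aldehyde: present (CH(CHO) — pendant –CHO: carbonyl C bonded to C and H → aldehyde).
alkene: present (CH=CH2 — C=C double bond → alkene).
amide: present (H2NCO — –C(=O)NH2: carbonyl C bonded to C and to N → amide (the N is not a separate amine)).
ketone: absent. In CH(COOCH3), the C=O is bonded to an –O–C group, which defines an ester, not a ketone. In each of H2NCO and CH2CONHCH2, the C=O is bonded to nitrogen, which defines an amide, not a ketone. In CH(COOH), the C=O bears an –OH, making it a carboxylic acid rather than a ketone. In CH(CHO), the carbonyl carbon carries an H, so it is an aldehyde, not a ketone.

ketone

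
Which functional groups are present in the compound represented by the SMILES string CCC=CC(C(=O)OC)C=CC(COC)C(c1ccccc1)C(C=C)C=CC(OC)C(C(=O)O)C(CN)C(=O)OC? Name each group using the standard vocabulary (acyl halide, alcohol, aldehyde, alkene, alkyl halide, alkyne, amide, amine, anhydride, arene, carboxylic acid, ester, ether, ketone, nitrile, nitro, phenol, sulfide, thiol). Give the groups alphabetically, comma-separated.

alkene, amine, arene, carboxylic acid, ester, ether

Taking each segment in turn:
  CH=CH: C=C double bond → alkene.
  CH(COOCH3): pendant –COOCH3: carbonyl C bonded to C and –OCH3 → ester.
  CH=CH: C=C double bond → alkene.
  CH(CH2OCH3): pendant –CH2OCH3: C–O–C linkage → ether.
  CH(C6H5): pendant –C6H5: benzene ring → arene.
  CH(CH=CH2): pendant –CH=CH2: C=C double bond → alkene.
  CH=CH: C=C double bond → alkene.
  CH(OCH3): pendant –OCH3: C–O–C with sp³ C, no adjacent C=O → ether.
  CH(COOH): pendant –COOH: carbonyl C bonded to C and –OH → carboxylic acid.
  CH(CH2NH2): pendant –CH2NH2: N on sp³ C, no adjacent C=O → amine.
  COOCH3: –C(=O)OCH3: carbonyl C bonded to C and to –OCH3 → ester (not ketone + ether).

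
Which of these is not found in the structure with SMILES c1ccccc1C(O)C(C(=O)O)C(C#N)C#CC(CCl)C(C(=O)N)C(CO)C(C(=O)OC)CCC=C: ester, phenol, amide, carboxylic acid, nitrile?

amide: present (CH(CONH2) — pendant –CONH2: carbonyl C bonded to C and N → amide).
ester: present (CH(COOCH3) — pendant –COOCH3: carbonyl C bonded to C and –OCH3 → ester).
nitrile: present (CH(CN) — pendant –C≡N: nitrile).
carboxylic acid: present (CH(COOH) — pendant –COOH: carbonyl C bonded to C and –OH → carboxylic acid).
phenol: absent. In each of CH(OH) and CH(CH2OH), the –OH is on an sp³ carbon, not on an aromatic ring, so it is an alcohol.

phenol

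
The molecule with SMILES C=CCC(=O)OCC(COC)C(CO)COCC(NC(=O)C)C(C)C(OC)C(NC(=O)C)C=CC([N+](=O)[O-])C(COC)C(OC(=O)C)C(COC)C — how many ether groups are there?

5

C=C double bond → alkene.
–C(=O)–O–C with C on the carbonyl side → ester.
pendant –CH2OCH3: C–O–C linkage → ether.
pendant –CH2OH on an sp³ backbone C → alcohol.
C–O–C with sp³ carbons on both sides and no adjacent C=O → ether.
pendant –NHC(=O)CH3: N bonded to a carbonyl → amide (not amine).
pendant –OCH3: C–O–C with sp³ C, no adjacent C=O → ether.
pendant –NHC(=O)CH3: N bonded to a carbonyl → amide (not amine).
C=C double bond → alkene.
–NO2 on an sp³ carbon → nitro (the N=O is not a carbonyl).
pendant –CH2OCH3: C–O–C linkage → ether.
pendant –OC(=O)CH3: an acyloxy group → ester.
pendant –CH2OCH3: C–O–C linkage → ether.
Ether appears at: CH(CH2OCH3), CH2OCH2, CH(OCH3), CH(CH2OCH3), CH(CH2OCH3) → 5.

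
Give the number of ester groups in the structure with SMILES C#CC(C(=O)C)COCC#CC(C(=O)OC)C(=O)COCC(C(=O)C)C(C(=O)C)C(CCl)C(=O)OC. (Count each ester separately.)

2

Taking each segment in turn:
  HC≡C: C≡C triple bond → alkyne.
  CH(COCH3): pendant –COCH3: carbonyl C bonded to two carbons → ketone.
  CH2OCH2: C–O–C with sp³ carbons on both sides and no adjacent C=O → ether.
  C≡C: C≡C triple bond → alkyne.
  CH(COOCH3): pendant –COOCH3: carbonyl C bonded to C and –OCH3 → ester.
  CO: –C(=O)– with carbon on both sides → ketone.
  CH2OCH2: C–O–C with sp³ carbons on both sides and no adjacent C=O → ether.
  CH(COCH3): pendant –COCH3: carbonyl C bonded to two carbons → ketone.
  CH(COCH3): pendant –COCH3: carbonyl C bonded to two carbons → ketone.
  CH(CH2Cl): pendant –CH2X: halogen on sp³ carbon → alkyl halide.
  COOCH3: –C(=O)OCH3: carbonyl C bonded to C and to –OCH3 → ester (not ketone + ether).
Ester appears at: CH(COOCH3), COOCH3 → 2.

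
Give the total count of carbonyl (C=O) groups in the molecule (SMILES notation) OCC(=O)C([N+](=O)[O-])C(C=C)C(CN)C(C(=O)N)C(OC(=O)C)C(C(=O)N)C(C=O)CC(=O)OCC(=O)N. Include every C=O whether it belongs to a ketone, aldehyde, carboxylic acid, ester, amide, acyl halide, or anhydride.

CO: ketone, 1 C=O (running total 1).
CH(CONH2): amide, 1 C=O (running total 2).
CH(OCOCH3): ester, 1 C=O (running total 3).
CH(CONH2): amide, 1 C=O (running total 4).
CH(CHO): aldehyde, 1 C=O (running total 5).
CH2COOCH2: ester, 1 C=O (running total 6).
CONH2: amide, 1 C=O (running total 7).

7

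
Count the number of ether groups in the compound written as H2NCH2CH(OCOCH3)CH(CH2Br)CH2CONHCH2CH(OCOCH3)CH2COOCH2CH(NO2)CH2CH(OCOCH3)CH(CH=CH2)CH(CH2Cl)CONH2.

0

Working along the chain:
  H2NCH2: –NH2 on an sp³ carbon with no adjacent C=O → amine.
  CH(OCOCH3): pendant –OC(=O)CH3: an acyloxy group → ester.
  CH(CH2Br): pendant –CH2X: halogen on sp³ carbon → alkyl halide.
  CH2CONHCH2: –C(=O)–N– linkage → amide (the N is not an amine).
  CH(OCOCH3): pendant –OC(=O)CH3: an acyloxy group → ester.
  CH2COOCH2: –C(=O)–O–C with C on the carbonyl side → ester.
  CH(NO2): –NO2 on an sp³ carbon → nitro (the N=O is not a carbonyl).
  CH(OCOCH3): pendant –OC(=O)CH3: an acyloxy group → ester.
  CH(CH=CH2): pendant –CH=CH2: C=C double bond → alkene.
  CH(CH2Cl): pendant –CH2X: halogen on sp³ carbon → alkyl halide.
  CONH2: –C(=O)NH2: carbonyl C bonded to C and to N → amide (the N is not a separate amine).
No segment is a ether: CH(OCOCH3) is ester, not ether; CH(OCOCH3) is ester, not ether; CH2COOCH2 is ester, not ether. → 0.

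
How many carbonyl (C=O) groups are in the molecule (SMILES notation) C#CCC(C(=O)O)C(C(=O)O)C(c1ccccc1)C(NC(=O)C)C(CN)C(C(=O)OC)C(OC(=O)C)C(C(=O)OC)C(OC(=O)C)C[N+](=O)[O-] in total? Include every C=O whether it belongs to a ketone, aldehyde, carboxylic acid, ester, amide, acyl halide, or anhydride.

CH(COOH): carboxylic acid, 1 C=O (running total 1).
CH(COOH): carboxylic acid, 1 C=O (running total 2).
CH(NHCOCH3): amide, 1 C=O (running total 3).
CH(COOCH3): ester, 1 C=O (running total 4).
CH(OCOCH3): ester, 1 C=O (running total 5).
CH(COOCH3): ester, 1 C=O (running total 6).
CH(OCOCH3): ester, 1 C=O (running total 7).

7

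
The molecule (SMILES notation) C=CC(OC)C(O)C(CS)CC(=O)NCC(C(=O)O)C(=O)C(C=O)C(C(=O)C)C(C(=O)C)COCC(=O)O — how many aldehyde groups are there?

Working along the chain:
  CH2=CH: C=C double bond → alkene.
  CH(OCH3): pendant –OCH3: C–O–C with sp³ C, no adjacent C=O → ether.
  CH(OH): –OH on an sp³ carbon → alcohol (secondary).
  CH(CH2SH): pendant –CH2SH → thiol.
  CH2CONHCH2: –C(=O)–N– linkage → amide (the N is not an amine).
  CH(COOH): pendant –COOH: carbonyl C bonded to C and –OH → carboxylic acid.
  CO: –C(=O)– with carbon on both sides → ketone.
  CH(CHO): pendant –CHO: carbonyl C bonded to C and H → aldehyde.
  CH(COCH3): pendant –COCH3: carbonyl C bonded to two carbons → ketone.
  CH(COCH3): pendant –COCH3: carbonyl C bonded to two carbons → ketone.
  CH2OCH2: C–O–C with sp³ carbons on both sides and no adjacent C=O → ether.
  COOH: –COOH: carbonyl C bonded to –OH and C → carboxylic acid (the –OH is not a separate alcohol).
Aldehyde appears at: CH(CHO) → 1.

1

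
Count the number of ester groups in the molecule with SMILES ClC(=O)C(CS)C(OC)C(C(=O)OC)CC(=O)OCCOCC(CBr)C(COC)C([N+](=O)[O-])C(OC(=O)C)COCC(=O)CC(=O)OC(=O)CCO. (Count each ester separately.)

–C(=O)Cl: carbonyl C bonded to C and to a halogen → acyl halide (not alkyl halide).
pendant –CH2SH → thiol.
pendant –OCH3: C–O–C with sp³ C, no adjacent C=O → ether.
pendant –COOCH3: carbonyl C bonded to C and –OCH3 → ester.
–C(=O)–O–C with C on the carbonyl side → ester.
C–O–C with sp³ carbons on both sides and no adjacent C=O → ether.
pendant –CH2X: halogen on sp³ carbon → alkyl halide.
pendant –CH2OCH3: C–O–C linkage → ether.
–NO2 on an sp³ carbon → nitro (the N=O is not a carbonyl).
pendant –OC(=O)CH3: an acyloxy group → ester.
C–O–C with sp³ carbons on both sides and no adjacent C=O → ether.
–C(=O)– with carbon on both sides → ketone.
two acyl groups sharing one oxygen, –C(=O)–O–C(=O)– → anhydride.
–OH on an sp³ carbon → alcohol.
Ester appears at: CH(COOCH3), CH2COOCH2, CH(OCOCH3) → 3.

3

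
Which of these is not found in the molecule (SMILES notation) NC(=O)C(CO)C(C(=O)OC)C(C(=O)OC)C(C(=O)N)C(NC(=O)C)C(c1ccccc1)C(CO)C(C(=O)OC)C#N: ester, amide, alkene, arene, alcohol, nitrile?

alkene

arene: present (CH(C6H5) — pendant –C6H5: benzene ring → arene).
ester: present (CH(COOCH3) — pendant –COOCH3: carbonyl C bonded to C and –OCH3 → ester).
alcohol: present (CH(CH2OH) — pendant –CH2OH on an sp³ backbone C → alcohol).
amide: present (H2NCO — –C(=O)NH2: carbonyl C bonded to C and to N → amide (the N is not a separate amine)).
nitrile: present (CN — –C≡N: carbon triple-bonded to nitrogen → nitrile).
alkene: absent. In CH(C6H5), the C=C units are part of an aromatic ring, which is an arene, not an isolated alkene.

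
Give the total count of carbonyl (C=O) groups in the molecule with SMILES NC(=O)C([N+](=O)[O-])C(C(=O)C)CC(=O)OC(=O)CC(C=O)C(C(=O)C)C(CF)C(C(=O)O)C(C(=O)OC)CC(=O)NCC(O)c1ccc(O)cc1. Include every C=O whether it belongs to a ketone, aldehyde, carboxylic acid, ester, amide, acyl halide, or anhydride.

H2NCO: amide, 1 C=O (running total 1).
CH(COCH3): ketone, 1 C=O (running total 2).
CH2CO-O-COCH2: anhydride, 2 C=O (running total 4).
CH(CHO): aldehyde, 1 C=O (running total 5).
CH(COCH3): ketone, 1 C=O (running total 6).
CH(COOH): carboxylic acid, 1 C=O (running total 7).
CH(COOCH3): ester, 1 C=O (running total 8).
CH2CONHCH2: amide, 1 C=O (running total 9).

9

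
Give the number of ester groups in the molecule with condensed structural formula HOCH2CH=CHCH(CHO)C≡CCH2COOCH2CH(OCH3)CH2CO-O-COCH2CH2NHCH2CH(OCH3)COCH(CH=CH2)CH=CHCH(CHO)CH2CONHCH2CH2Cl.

Working along the chain:
  HOCH2: HO– on an sp³ carbon → alcohol.
  CH=CH: C=C double bond → alkene.
  CH(CHO): pendant –CHO: carbonyl C bonded to C and H → aldehyde.
  C≡C: C≡C triple bond → alkyne.
  CH2COOCH2: –C(=O)–O–C with C on the carbonyl side → ester.
  CH(OCH3): pendant –OCH3: C–O–C with sp³ C, no adjacent C=O → ether.
  CH2CO-O-COCH2: two acyl groups sharing one oxygen, –C(=O)–O–C(=O)– → anhydride.
  CH2NHCH2: C–N–C with sp³ carbons and no adjacent C=O → amine (secondary).
  CH(OCH3): pendant –OCH3: C–O–C with sp³ C, no adjacent C=O → ether.
  CO: –C(=O)– with carbon on both sides → ketone.
  CH(CH=CH2): pendant –CH=CH2: C=C double bond → alkene.
  CH=CH: C=C double bond → alkene.
  CH(CHO): pendant –CHO: carbonyl C bonded to C and H → aldehyde.
  CH2CONHCH2: –C(=O)–N– linkage → amide (the N is not an amine).
  CH2Cl: halogen on an sp³ carbon → alkyl halide.
Ester appears at: CH2COOCH2 → 1.

1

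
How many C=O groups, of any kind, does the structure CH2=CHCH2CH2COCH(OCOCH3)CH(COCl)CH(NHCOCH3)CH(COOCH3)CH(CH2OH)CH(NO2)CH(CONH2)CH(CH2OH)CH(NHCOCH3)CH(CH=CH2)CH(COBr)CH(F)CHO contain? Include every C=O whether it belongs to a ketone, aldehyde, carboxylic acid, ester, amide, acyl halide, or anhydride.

9

CO: ketone, 1 C=O (running total 1).
CH(OCOCH3): ester, 1 C=O (running total 2).
CH(COCl): acyl halide, 1 C=O (running total 3).
CH(NHCOCH3): amide, 1 C=O (running total 4).
CH(COOCH3): ester, 1 C=O (running total 5).
CH(CONH2): amide, 1 C=O (running total 6).
CH(NHCOCH3): amide, 1 C=O (running total 7).
CH(COBr): acyl halide, 1 C=O (running total 8).
CHO: aldehyde, 1 C=O (running total 9).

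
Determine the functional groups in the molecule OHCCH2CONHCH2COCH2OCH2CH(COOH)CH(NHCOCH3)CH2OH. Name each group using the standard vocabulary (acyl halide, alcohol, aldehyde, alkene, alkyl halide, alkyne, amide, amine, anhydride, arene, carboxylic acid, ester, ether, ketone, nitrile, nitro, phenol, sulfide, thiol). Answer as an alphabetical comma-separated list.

alcohol, aldehyde, amide, carboxylic acid, ether, ketone

Taking each segment in turn:
  OHC: terminal –CHO: carbonyl C bonded to H and C → aldehyde.
  CH2CONHCH2: –C(=O)–N– linkage → amide (the N is not an amine).
  CO: –C(=O)– with carbon on both sides → ketone.
  CH2OCH2: C–O–C with sp³ carbons on both sides and no adjacent C=O → ether.
  CH(COOH): pendant –COOH: carbonyl C bonded to C and –OH → carboxylic acid.
  CH(NHCOCH3): pendant –NHC(=O)CH3: N bonded to a carbonyl → amide (not amine).
  CH2OH: –OH on an sp³ carbon → alcohol.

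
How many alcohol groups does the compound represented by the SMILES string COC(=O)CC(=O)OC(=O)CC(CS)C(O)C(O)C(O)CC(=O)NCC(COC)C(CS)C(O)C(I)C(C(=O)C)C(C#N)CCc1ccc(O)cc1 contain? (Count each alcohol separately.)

4

CH3O–C(=O)–: carbonyl C bonded to C and to –OCH3 → ester (not ketone + ether).
two acyl groups sharing one oxygen, –C(=O)–O–C(=O)– → anhydride.
pendant –CH2SH → thiol.
–OH on an sp³ carbon → alcohol (secondary).
–OH on an sp³ carbon → alcohol (secondary).
–OH on an sp³ carbon → alcohol (secondary).
–C(=O)–N– linkage → amide (the N is not an amine).
pendant –CH2OCH3: C–O–C linkage → ether.
pendant –CH2SH → thiol.
–OH on an sp³ carbon → alcohol (secondary).
halogen on an sp³ carbon → alkyl halide.
pendant –COCH3: carbonyl C bonded to two carbons → ketone.
pendant –C≡N: nitrile.
–OH attached directly to an aromatic ring → phenol (not alcohol); the ring itself is an arene.
Alcohol appears at: CH(OH), CH(OH), CH(OH), CH(OH) → 4.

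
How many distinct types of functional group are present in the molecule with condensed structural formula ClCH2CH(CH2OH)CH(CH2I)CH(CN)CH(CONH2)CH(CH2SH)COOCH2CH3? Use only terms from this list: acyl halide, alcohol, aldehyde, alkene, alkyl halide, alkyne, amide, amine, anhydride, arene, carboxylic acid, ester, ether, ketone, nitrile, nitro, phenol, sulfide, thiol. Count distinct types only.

6

Reading the structure from left to right:
  ClCH2: halogen on an sp³ carbon → alkyl halide.
  CH(CH2OH): pendant –CH2OH on an sp³ backbone C → alcohol.
  CH(CH2I): pendant –CH2X: halogen on sp³ carbon → alkyl halide.
  CH(CN): pendant –C≡N: nitrile.
  CH(CONH2): pendant –CONH2: carbonyl C bonded to C and N → amide.
  CH(CH2SH): pendant –CH2SH → thiol.
  COOCH2CH3: –C(=O)OCH2CH3: carbonyl C bonded to C and to –OEt → ester.
Distinct types present: alcohol, alkyl halide, amide, ester, nitrile, thiol.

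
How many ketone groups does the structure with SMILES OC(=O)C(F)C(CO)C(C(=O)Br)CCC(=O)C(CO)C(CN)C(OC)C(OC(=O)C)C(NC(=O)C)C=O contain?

1

–COOH: carbonyl C bonded to –OH and C → carboxylic acid (the –OH is not a separate alcohol).
halogen on an sp³ carbon → alkyl halide.
pendant –CH2OH on an sp³ backbone C → alcohol.
pendant –C(=O)X: carbonyl C bonded to C and halogen → acyl halide.
–C(=O)– with carbon on both sides → ketone.
pendant –CH2OH on an sp³ backbone C → alcohol.
pendant –CH2NH2: N on sp³ C, no adjacent C=O → amine.
pendant –OCH3: C–O–C with sp³ C, no adjacent C=O → ether.
pendant –OC(=O)CH3: an acyloxy group → ester.
pendant –NHC(=O)CH3: N bonded to a carbonyl → amide (not amine).
terminal –CHO: carbonyl C bonded to H and C → aldehyde.
Ketone appears at: CO → 1.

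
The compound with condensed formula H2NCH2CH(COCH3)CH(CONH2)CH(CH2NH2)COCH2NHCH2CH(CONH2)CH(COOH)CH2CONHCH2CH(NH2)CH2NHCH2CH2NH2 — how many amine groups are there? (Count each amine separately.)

6

–NH2 on an sp³ carbon with no adjacent C=O → amine.
pendant –COCH3: carbonyl C bonded to two carbons → ketone.
pendant –CONH2: carbonyl C bonded to C and N → amide.
pendant –CH2NH2: N on sp³ C, no adjacent C=O → amine.
–C(=O)– with carbon on both sides → ketone.
C–N–C with sp³ carbons and no adjacent C=O → amine (secondary).
pendant –CONH2: carbonyl C bonded to C and N → amide.
pendant –COOH: carbonyl C bonded to C and –OH → carboxylic acid.
–C(=O)–N– linkage → amide (the N is not an amine).
–NH2 on an sp³ carbon with no adjacent C=O → amine.
C–N–C with sp³ carbons and no adjacent C=O → amine (secondary).
–NH2 on an sp³ carbon with no adjacent C=O → amine.
Amine appears at: H2NCH2, CH(CH2NH2), CH2NHCH2, CH(NH2), CH2NHCH2, CH2NH2 → 6.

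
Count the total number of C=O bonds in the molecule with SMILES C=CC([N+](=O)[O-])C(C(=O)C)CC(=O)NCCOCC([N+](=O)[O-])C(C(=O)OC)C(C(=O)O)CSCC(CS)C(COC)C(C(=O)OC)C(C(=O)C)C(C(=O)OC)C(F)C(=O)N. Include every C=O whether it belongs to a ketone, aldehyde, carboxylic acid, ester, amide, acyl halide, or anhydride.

CH(COCH3): ketone, 1 C=O (running total 1).
CH2CONHCH2: amide, 1 C=O (running total 2).
CH(COOCH3): ester, 1 C=O (running total 3).
CH(COOH): carboxylic acid, 1 C=O (running total 4).
CH(COOCH3): ester, 1 C=O (running total 5).
CH(COCH3): ketone, 1 C=O (running total 6).
CH(COOCH3): ester, 1 C=O (running total 7).
CONH2: amide, 1 C=O (running total 8).

8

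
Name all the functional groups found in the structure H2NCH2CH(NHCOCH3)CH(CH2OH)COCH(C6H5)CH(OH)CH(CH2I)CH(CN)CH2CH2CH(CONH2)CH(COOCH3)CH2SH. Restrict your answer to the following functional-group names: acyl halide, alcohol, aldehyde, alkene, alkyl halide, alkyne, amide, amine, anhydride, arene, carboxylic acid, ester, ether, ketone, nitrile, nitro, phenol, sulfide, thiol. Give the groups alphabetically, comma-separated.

–NH2 on an sp³ carbon with no adjacent C=O → amine.
pendant –NHC(=O)CH3: N bonded to a carbonyl → amide (not amine).
pendant –CH2OH on an sp³ backbone C → alcohol.
–C(=O)– with carbon on both sides → ketone.
pendant –C6H5: benzene ring → arene.
–OH on an sp³ carbon → alcohol (secondary).
pendant –CH2X: halogen on sp³ carbon → alkyl halide.
pendant –C≡N: nitrile.
pendant –CONH2: carbonyl C bonded to C and N → amide.
pendant –COOCH3: carbonyl C bonded to C and –OCH3 → ester.
–SH on an sp³ carbon → thiol.

alcohol, alkyl halide, amide, amine, arene, ester, ketone, nitrile, thiol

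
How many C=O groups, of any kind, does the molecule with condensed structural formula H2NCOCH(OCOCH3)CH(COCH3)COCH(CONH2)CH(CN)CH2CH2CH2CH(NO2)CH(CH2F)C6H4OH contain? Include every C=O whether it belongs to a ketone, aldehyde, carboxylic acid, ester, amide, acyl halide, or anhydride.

H2NCO: amide, 1 C=O (running total 1).
CH(OCOCH3): ester, 1 C=O (running total 2).
CH(COCH3): ketone, 1 C=O (running total 3).
CO: ketone, 1 C=O (running total 4).
CH(CONH2): amide, 1 C=O (running total 5).

5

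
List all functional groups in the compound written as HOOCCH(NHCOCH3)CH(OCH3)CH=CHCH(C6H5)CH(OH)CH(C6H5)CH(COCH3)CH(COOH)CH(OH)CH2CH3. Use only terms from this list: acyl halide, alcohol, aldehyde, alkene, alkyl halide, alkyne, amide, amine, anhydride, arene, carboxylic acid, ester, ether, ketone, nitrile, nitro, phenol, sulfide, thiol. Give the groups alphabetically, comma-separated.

–COOH: carbonyl C bonded to –OH and C → carboxylic acid (the –OH is not a separate alcohol).
pendant –NHC(=O)CH3: N bonded to a carbonyl → amide (not amine).
pendant –OCH3: C–O–C with sp³ C, no adjacent C=O → ether.
C=C double bond → alkene.
pendant –C6H5: benzene ring → arene.
–OH on an sp³ carbon → alcohol (secondary).
pendant –C6H5: benzene ring → arene.
pendant –COCH3: carbonyl C bonded to two carbons → ketone.
pendant –COOH: carbonyl C bonded to C and –OH → carboxylic acid.
–OH on an sp³ carbon → alcohol (secondary).

alcohol, alkene, amide, arene, carboxylic acid, ether, ketone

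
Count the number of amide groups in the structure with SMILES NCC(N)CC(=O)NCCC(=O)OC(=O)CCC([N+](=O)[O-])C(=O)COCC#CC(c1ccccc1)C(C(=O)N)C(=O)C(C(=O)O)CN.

2

Reading the structure from left to right:
  H2NCH2: –NH2 on an sp³ carbon with no adjacent C=O → amine.
  CH(NH2): –NH2 on an sp³ carbon with no adjacent C=O → amine.
  CH2CONHCH2: –C(=O)–N– linkage → amide (the N is not an amine).
  CH2CO-O-COCH2: two acyl groups sharing one oxygen, –C(=O)–O–C(=O)– → anhydride.
  CH(NO2): –NO2 on an sp³ carbon → nitro (the N=O is not a carbonyl).
  CO: –C(=O)– with carbon on both sides → ketone.
  CH2OCH2: C–O–C with sp³ carbons on both sides and no adjacent C=O → ether.
  C≡C: C≡C triple bond → alkyne.
  CH(C6H5): pendant –C6H5: benzene ring → arene.
  CH(CONH2): pendant –CONH2: carbonyl C bonded to C and N → amide.
  CO: –C(=O)– with carbon on both sides → ketone.
  CH(COOH): pendant –COOH: carbonyl C bonded to C and –OH → carboxylic acid.
  CH2NH2: –NH2 on an sp³ carbon with no adjacent C=O → amine.
Amide appears at: CH2CONHCH2, CH(CONH2) → 2.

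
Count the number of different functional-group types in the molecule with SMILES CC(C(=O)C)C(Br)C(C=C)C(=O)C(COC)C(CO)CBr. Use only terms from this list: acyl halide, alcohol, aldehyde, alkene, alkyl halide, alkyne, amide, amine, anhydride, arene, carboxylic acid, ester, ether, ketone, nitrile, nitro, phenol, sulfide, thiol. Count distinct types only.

5

Reading the structure from left to right:
  CH(COCH3): pendant –COCH3: carbonyl C bonded to two carbons → ketone.
  CH(Br): halogen on an sp³ carbon → alkyl halide.
  CH(CH=CH2): pendant –CH=CH2: C=C double bond → alkene.
  CO: –C(=O)– with carbon on both sides → ketone.
  CH(CH2OCH3): pendant –CH2OCH3: C–O–C linkage → ether.
  CH(CH2OH): pendant –CH2OH on an sp³ backbone C → alcohol.
  CH2Br: halogen on an sp³ carbon → alkyl halide.
Distinct types present: alcohol, alkene, alkyl halide, ether, ketone.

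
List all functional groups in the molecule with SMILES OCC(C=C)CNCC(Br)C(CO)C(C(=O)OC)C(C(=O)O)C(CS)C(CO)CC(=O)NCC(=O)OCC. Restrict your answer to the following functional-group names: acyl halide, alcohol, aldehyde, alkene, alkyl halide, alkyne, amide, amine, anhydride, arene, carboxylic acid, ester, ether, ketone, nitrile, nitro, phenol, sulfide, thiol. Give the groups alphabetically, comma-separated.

alcohol, alkene, alkyl halide, amide, amine, carboxylic acid, ester, thiol

HO– on an sp³ carbon → alcohol.
pendant –CH=CH2: C=C double bond → alkene.
C–N–C with sp³ carbons and no adjacent C=O → amine (secondary).
halogen on an sp³ carbon → alkyl halide.
pendant –CH2OH on an sp³ backbone C → alcohol.
pendant –COOCH3: carbonyl C bonded to C and –OCH3 → ester.
pendant –COOH: carbonyl C bonded to C and –OH → carboxylic acid.
pendant –CH2SH → thiol.
pendant –CH2OH on an sp³ backbone C → alcohol.
–C(=O)–N– linkage → amide (the N is not an amine).
–C(=O)OCH2CH3: carbonyl C bonded to C and to –OEt → ester.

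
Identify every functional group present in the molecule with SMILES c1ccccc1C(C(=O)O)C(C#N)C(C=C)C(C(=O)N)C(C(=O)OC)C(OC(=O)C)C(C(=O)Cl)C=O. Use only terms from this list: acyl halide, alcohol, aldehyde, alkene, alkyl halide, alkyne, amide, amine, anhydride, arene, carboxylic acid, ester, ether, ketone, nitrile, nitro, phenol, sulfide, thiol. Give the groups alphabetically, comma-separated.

acyl halide, aldehyde, alkene, amide, arene, carboxylic acid, ester, nitrile

Reading the structure from left to right:
  C6H5: C6H5– phenyl ring → arene.
  CH(COOH): pendant –COOH: carbonyl C bonded to C and –OH → carboxylic acid.
  CH(CN): pendant –C≡N: nitrile.
  CH(CH=CH2): pendant –CH=CH2: C=C double bond → alkene.
  CH(CONH2): pendant –CONH2: carbonyl C bonded to C and N → amide.
  CH(COOCH3): pendant –COOCH3: carbonyl C bonded to C and –OCH3 → ester.
  CH(OCOCH3): pendant –OC(=O)CH3: an acyloxy group → ester.
  CH(COCl): pendant –C(=O)X: carbonyl C bonded to C and halogen → acyl halide.
  CHO: terminal –CHO: carbonyl C bonded to H and C → aldehyde.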